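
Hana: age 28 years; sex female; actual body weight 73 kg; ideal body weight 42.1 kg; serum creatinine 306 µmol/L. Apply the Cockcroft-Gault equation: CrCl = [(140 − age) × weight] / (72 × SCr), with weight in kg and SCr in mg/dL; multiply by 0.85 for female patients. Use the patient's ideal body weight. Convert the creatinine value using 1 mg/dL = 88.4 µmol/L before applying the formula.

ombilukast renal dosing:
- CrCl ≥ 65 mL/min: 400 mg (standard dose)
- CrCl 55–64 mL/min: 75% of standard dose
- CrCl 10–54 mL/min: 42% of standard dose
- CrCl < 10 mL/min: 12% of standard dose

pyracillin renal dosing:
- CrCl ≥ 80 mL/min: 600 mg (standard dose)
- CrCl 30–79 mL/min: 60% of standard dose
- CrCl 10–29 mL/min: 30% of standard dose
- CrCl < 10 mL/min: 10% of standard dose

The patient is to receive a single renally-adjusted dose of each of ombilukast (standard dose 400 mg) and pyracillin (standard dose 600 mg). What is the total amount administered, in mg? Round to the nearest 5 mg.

350 mg

SCr = 306 / 88.4 = 3.462 mg/dL
CrCl = (140 − 28) × 42.1 / (72 × 3.462) × 0.85 = 4715.2 / 249.26 × 0.85 ≈ 16.1 mL/min
CrCl ≈ 16 mL/min.
ombilukast: 10–54 mL/min → 42% of 400 mg = 168 mg.
pyracillin: 10–29 mL/min → 30% of 600 mg = 180 mg.
Total = 168 + 180 = 348 mg.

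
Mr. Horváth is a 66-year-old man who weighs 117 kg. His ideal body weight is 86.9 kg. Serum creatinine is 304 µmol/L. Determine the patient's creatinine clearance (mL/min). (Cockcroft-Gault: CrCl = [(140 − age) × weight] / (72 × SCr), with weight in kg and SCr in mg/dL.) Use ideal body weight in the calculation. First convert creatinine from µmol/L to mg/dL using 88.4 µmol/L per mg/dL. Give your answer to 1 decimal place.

SCr = 304 / 88.4 = 3.439 mg/dL
CrCl = (140 − 66) × 86.9 / (72 × 3.439) = 6430.6 / 247.61 ≈ 26.0 mL/min

26.0 mL/min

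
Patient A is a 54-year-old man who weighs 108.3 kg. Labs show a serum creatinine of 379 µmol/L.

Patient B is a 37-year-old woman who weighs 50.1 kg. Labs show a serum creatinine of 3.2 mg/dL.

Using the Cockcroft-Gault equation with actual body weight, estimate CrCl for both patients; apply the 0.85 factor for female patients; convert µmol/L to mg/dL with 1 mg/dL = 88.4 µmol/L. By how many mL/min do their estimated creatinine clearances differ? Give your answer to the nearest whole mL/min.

Patient A: SCr = 379 / 88.4 = 4.287 mg/dL
Patient A: CrCl = (140 − 54) × 108.3 / (72 × 4.287) = 9313.8 / 308.66 ≈ 30.2 mL/min
Patient B: CrCl = (140 − 37) × 50.1 / (72 × 3.2) × 0.85 = 5160.3 / 230.40 × 0.85 ≈ 19.0 mL/min
|30.2 − 19.0| = 11.2 mL/min

11 mL/min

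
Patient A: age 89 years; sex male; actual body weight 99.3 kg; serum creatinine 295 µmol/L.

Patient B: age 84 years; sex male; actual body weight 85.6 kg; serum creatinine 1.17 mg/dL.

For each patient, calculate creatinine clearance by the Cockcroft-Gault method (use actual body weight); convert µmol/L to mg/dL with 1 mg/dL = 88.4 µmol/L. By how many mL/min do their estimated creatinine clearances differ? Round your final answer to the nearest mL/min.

Patient A: SCr = 295 / 88.4 = 3.337 mg/dL
Patient A: CrCl = (140 − 89) × 99.3 / (72 × 3.337) = 5064.3 / 240.26 ≈ 21.1 mL/min
Patient B: CrCl = (140 − 84) × 85.6 / (72 × 1.17) = 4793.6 / 84.24 ≈ 56.9 mL/min
|21.1 − 56.9| = 35.8 mL/min

36 mL/min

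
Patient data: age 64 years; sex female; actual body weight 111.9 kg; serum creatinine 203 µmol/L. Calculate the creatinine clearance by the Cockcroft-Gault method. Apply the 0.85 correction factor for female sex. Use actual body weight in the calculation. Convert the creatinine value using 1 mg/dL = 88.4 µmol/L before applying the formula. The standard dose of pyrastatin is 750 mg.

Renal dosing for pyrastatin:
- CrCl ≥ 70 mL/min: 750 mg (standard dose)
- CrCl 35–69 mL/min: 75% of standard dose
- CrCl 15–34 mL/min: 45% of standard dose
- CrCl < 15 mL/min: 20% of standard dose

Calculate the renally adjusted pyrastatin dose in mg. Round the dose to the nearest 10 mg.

560 mg

SCr = 203 / 88.4 = 2.296 mg/dL
CrCl = (140 − 64) × 111.9 / (72 × 2.296) × 0.85 = 8504.4 / 165.31 × 0.85 ≈ 43.7 mL/min
CrCl ≈ 44 mL/min → bracket 35–69 mL/min.
75% of 750 mg = 562.5 mg → 560 mg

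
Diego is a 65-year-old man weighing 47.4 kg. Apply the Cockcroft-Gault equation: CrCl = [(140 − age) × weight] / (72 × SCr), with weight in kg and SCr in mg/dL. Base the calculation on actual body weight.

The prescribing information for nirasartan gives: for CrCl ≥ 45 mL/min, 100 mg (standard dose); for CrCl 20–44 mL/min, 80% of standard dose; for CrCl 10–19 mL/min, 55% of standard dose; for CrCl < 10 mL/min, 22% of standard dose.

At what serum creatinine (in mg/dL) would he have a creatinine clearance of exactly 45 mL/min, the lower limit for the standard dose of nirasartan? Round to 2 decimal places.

Standard dose requires CrCl ≥ 45 mL/min.
Set (140 − 65) × 47.4 / (72 × SCr) = 45
SCr = (140 − 65) × 47.4 / (72 × 45) = 1.097 mg/dL

1.10 mg/dL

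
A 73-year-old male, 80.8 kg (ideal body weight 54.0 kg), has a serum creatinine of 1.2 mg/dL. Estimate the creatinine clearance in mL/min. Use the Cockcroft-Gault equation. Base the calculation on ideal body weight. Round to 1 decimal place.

41.9 mL/min

CrCl = (140 − 73) × 54 / (72 × 1.2) = 3618.0 / 86.40 ≈ 41.9 mL/min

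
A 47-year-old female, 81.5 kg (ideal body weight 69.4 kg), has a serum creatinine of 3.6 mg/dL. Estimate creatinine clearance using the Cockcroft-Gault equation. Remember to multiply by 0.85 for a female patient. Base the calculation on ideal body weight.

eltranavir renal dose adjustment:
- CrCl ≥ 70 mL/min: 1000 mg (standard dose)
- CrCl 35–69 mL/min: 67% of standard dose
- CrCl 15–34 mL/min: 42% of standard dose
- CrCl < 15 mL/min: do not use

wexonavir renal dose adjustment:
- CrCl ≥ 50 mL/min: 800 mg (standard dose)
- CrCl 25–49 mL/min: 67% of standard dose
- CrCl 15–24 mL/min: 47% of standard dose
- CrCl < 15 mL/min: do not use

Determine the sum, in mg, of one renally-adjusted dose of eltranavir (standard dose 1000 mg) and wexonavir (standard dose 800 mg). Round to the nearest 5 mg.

CrCl = (140 − 47) × 69.4 / (72 × 3.6) × 0.85 = 6454.2 / 259.20 × 0.85 ≈ 21.2 mL/min
CrCl ≈ 21 mL/min.
eltranavir: 15–34 mL/min → 42% of 1000 mg = 420 mg.
wexonavir: 15–24 mL/min → 47% of 800 mg = 376 mg.
Total = 420 + 376 = 796 mg.

795 mg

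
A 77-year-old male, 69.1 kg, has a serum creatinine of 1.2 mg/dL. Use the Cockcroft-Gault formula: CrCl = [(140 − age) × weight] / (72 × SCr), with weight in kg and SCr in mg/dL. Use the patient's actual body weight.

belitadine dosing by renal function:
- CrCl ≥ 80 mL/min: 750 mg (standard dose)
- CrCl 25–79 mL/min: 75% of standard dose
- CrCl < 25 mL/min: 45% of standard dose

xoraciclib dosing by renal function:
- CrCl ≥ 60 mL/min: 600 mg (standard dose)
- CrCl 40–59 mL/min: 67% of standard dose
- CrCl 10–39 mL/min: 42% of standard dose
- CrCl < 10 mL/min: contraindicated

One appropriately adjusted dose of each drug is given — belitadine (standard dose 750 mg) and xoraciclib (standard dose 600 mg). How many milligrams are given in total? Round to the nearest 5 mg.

CrCl = (140 − 77) × 69.1 / (72 × 1.2) = 4353.3 / 86.40 ≈ 50.4 mL/min
CrCl ≈ 50 mL/min.
belitadine: 25–79 mL/min → 75% of 750 mg = 562.5 mg.
xoraciclib: 40–59 mL/min → 67% of 600 mg = 402 mg.
Total = 562.5 + 402 = 964.5 mg.

965 mg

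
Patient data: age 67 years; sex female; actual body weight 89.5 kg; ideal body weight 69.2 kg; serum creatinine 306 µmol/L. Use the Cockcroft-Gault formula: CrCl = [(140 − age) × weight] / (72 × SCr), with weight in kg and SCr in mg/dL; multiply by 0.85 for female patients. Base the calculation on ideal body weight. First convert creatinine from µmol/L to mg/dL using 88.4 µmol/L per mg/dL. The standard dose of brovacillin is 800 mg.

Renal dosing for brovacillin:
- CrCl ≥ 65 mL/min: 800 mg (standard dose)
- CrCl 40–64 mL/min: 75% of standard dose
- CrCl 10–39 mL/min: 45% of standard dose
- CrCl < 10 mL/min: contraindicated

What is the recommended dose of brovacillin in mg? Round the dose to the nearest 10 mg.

SCr = 306 / 88.4 = 3.462 mg/dL
CrCl = (140 − 67) × 69.2 / (72 × 3.462) × 0.85 = 5051.6 / 249.26 × 0.85 ≈ 17.2 mL/min
CrCl ≈ 17 mL/min → bracket 10–39 mL/min.
45% of 800 mg = 360 mg

360 mg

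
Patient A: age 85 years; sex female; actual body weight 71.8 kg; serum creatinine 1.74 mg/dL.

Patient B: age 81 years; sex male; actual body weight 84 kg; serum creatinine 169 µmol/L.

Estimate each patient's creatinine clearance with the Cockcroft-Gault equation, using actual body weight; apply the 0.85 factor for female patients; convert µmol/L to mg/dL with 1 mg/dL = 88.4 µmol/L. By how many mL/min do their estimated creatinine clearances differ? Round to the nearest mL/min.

9 mL/min

Patient A: CrCl = (140 − 85) × 71.8 / (72 × 1.74) × 0.85 = 3949.0 / 125.28 × 0.85 ≈ 26.8 mL/min
Patient B: SCr = 169 / 88.4 = 1.912 mg/dL
Patient B: CrCl = (140 − 81) × 84 / (72 × 1.912) = 4956.0 / 137.66 ≈ 36.0 mL/min
|26.8 − 36.0| = 9.2 mL/min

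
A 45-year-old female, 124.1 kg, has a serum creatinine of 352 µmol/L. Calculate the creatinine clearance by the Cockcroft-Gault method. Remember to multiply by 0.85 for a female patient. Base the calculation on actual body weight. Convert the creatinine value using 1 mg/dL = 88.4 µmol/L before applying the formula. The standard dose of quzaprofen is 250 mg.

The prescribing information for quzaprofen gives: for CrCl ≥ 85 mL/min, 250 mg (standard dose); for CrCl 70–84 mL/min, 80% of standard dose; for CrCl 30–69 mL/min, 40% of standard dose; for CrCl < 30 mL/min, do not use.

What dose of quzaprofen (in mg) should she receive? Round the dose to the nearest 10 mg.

SCr = 352 / 88.4 = 3.982 mg/dL
CrCl = (140 − 45) × 124.1 / (72 × 3.982) × 0.85 = 11789.5 / 286.70 × 0.85 ≈ 35.0 mL/min
CrCl ≈ 35 mL/min → bracket 30–69 mL/min.
40% of 250 mg = 100 mg

100 mg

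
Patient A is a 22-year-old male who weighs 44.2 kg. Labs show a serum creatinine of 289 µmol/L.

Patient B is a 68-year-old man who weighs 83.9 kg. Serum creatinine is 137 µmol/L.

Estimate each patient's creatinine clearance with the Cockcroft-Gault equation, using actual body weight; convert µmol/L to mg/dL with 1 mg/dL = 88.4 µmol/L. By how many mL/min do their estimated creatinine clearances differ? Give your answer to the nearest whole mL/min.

Patient A: SCr = 289 / 88.4 = 3.269 mg/dL
Patient A: CrCl = (140 − 22) × 44.2 / (72 × 3.269) = 5215.6 / 235.37 ≈ 22.2 mL/min
Patient B: SCr = 137 / 88.4 = 1.55 mg/dL
Patient B: CrCl = (140 − 68) × 83.9 / (72 × 1.55) = 6040.8 / 111.60 ≈ 54.1 mL/min
|22.2 − 54.1| = 31.9 mL/min

32 mL/min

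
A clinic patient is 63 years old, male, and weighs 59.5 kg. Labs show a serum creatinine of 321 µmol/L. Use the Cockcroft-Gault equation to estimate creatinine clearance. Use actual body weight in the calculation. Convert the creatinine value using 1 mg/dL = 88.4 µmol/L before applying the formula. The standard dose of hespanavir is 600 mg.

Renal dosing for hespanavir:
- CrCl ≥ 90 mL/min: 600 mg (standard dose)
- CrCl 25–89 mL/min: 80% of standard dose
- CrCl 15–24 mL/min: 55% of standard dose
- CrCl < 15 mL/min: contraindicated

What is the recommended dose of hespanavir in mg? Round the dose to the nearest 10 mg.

330 mg

SCr = 321 / 88.4 = 3.631 mg/dL
CrCl = (140 − 63) × 59.5 / (72 × 3.631) = 4581.5 / 261.43 ≈ 17.5 mL/min
CrCl ≈ 18 mL/min → bracket 15–24 mL/min.
55% of 600 mg = 330 mg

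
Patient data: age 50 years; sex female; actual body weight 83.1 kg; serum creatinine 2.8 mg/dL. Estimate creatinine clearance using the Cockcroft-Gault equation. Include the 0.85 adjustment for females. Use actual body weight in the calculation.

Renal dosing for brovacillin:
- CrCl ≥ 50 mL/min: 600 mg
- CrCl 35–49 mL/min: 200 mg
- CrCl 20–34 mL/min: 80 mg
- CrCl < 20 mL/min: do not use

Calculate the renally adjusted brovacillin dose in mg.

80 mg

CrCl = (140 − 50) × 83.1 / (72 × 2.8) × 0.85 = 7479.0 / 201.60 × 0.85 ≈ 31.5 mL/min
CrCl ≈ 32 mL/min → bracket 20–34 mL/min.
Dose for this bracket: 80 mg.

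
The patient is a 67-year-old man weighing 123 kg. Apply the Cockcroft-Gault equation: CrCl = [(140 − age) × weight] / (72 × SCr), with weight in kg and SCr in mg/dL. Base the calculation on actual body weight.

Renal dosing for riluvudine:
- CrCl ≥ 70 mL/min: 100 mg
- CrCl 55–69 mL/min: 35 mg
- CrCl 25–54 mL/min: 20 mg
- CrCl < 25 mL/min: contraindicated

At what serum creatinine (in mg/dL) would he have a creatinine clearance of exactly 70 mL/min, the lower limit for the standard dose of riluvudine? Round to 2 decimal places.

Standard dose requires CrCl ≥ 70 mL/min.
Set (140 − 67) × 123 / (72 × SCr) = 70
SCr = (140 − 67) × 123 / (72 × 70) = 1.782 mg/dL

1.78 mg/dL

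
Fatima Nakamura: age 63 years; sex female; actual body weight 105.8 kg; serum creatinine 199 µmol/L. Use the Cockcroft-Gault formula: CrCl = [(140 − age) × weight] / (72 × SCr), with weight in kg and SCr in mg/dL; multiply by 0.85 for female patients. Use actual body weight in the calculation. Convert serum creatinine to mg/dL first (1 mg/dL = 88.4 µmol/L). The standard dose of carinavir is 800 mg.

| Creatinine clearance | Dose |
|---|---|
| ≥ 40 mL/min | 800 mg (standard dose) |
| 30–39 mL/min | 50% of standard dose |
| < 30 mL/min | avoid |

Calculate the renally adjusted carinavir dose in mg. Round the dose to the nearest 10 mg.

SCr = 199 / 88.4 = 2.251 mg/dL
CrCl = (140 − 63) × 105.8 / (72 × 2.251) × 0.85 = 8146.6 / 162.07 × 0.85 ≈ 42.7 mL/min
CrCl ≈ 43 mL/min → bracket ≥ 40 mL/min.
100% of 800 mg = 800 mg

800 mg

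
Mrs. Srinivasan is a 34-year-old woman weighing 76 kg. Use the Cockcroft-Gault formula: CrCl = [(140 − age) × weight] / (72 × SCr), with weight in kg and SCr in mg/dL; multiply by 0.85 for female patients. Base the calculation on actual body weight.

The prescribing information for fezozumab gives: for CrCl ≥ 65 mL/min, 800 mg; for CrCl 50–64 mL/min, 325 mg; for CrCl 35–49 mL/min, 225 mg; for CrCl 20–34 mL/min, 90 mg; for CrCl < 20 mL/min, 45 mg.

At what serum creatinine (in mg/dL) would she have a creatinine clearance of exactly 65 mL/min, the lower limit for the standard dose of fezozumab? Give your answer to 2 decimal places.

Standard dose requires CrCl ≥ 65 mL/min.
Set (140 − 34) × 76 × 0.85 / (72 × SCr) = 65
SCr = (140 − 34) × 76 × 0.85 / (72 × 65) = 1.463 mg/dL

1.46 mg/dL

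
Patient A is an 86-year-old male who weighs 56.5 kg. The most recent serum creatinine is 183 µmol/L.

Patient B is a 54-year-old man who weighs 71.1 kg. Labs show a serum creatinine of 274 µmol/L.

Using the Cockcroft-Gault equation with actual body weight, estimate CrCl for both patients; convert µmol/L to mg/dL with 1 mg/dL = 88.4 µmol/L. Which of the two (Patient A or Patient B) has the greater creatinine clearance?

Patient B

Patient A: SCr = 183 / 88.4 = 2.07 mg/dL
Patient A: CrCl = (140 − 86) × 56.5 / (72 × 2.07) = 3051.0 / 149.04 ≈ 20.5 mL/min
Patient B: SCr = 274 / 88.4 = 3.1 mg/dL
Patient B: CrCl = (140 − 54) × 71.1 / (72 × 3.1) = 6114.6 / 223.20 ≈ 27.4 mL/min
20.5 vs 27.4 mL/min → Patient B is higher.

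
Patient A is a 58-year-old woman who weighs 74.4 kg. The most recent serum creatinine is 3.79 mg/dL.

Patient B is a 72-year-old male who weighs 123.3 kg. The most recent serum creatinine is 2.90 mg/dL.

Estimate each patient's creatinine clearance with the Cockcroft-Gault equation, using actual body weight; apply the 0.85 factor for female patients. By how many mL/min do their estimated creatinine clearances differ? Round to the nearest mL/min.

Patient A: CrCl = (140 − 58) × 74.4 / (72 × 3.79) × 0.85 = 6100.8 / 272.88 × 0.85 ≈ 19.0 mL/min
Patient B: CrCl = (140 − 72) × 123.3 / (72 × 2.9) = 8384.4 / 208.80 ≈ 40.2 mL/min
|19.0 − 40.2| = 21.2 mL/min

21 mL/min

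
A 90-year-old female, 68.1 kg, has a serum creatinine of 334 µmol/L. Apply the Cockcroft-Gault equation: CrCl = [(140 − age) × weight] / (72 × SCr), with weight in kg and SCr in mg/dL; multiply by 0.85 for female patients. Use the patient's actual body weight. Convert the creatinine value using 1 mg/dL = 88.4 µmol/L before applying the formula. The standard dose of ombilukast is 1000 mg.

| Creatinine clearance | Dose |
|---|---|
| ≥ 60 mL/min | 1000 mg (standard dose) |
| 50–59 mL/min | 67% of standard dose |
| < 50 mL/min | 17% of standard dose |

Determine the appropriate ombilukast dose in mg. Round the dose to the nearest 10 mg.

170 mg

SCr = 334 / 88.4 = 3.778 mg/dL
CrCl = (140 − 90) × 68.1 / (72 × 3.778) × 0.85 = 3405.0 / 272.02 × 0.85 ≈ 10.6 mL/min
CrCl ≈ 11 mL/min → bracket < 50 mL/min.
17% of 1000 mg = 170 mg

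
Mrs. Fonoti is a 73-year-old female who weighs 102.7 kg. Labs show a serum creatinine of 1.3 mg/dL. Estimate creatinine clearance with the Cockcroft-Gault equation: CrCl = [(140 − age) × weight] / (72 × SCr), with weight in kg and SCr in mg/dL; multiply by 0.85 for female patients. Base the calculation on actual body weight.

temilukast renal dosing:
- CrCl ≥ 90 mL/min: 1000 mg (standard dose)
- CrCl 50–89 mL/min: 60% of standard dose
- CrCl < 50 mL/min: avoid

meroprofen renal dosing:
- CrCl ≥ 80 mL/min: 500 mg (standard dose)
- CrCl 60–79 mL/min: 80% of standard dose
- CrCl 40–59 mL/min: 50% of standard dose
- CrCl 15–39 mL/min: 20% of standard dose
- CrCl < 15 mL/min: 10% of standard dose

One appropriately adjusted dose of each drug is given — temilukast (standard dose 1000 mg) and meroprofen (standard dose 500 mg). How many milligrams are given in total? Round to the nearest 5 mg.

CrCl = (140 − 73) × 102.7 / (72 × 1.3) × 0.85 = 6880.9 / 93.60 × 0.85 ≈ 62.5 mL/min
CrCl ≈ 62 mL/min.
temilukast: 50–89 mL/min → 60% of 1000 mg = 600 mg.
meroprofen: 60–79 mL/min → 80% of 500 mg = 400 mg.
Total = 600 + 400 = 1000 mg.

1000 mg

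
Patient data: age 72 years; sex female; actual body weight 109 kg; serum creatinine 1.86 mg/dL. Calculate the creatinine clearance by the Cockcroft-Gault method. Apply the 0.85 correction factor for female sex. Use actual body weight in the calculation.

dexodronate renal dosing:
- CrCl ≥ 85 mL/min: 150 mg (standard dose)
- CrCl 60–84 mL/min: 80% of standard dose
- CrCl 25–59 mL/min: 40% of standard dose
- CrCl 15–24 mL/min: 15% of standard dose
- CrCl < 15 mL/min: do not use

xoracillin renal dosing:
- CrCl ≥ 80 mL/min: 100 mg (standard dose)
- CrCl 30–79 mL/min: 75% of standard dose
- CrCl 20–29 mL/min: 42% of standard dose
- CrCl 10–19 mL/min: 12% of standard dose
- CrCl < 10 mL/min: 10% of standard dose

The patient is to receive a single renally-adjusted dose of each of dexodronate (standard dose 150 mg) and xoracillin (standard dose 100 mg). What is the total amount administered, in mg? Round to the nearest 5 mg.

135 mg

CrCl = (140 − 72) × 109 / (72 × 1.86) × 0.85 = 7412.0 / 133.92 × 0.85 ≈ 47.0 mL/min
CrCl ≈ 47 mL/min.
dexodronate: 25–59 mL/min → 40% of 150 mg = 60 mg.
xoracillin: 30–79 mL/min → 75% of 100 mg = 75 mg.
Total = 60 + 75 = 135 mg.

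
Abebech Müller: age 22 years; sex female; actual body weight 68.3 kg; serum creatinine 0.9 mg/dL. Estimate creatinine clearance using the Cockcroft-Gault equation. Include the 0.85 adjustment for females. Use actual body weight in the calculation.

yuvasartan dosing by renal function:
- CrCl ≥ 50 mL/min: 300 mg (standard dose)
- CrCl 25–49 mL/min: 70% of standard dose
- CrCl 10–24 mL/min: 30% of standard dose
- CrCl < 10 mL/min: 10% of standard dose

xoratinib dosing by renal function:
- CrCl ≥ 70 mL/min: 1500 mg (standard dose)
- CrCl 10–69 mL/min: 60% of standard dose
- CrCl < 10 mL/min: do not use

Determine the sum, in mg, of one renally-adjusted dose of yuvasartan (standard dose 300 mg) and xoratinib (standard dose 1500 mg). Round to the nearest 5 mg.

1800 mg

CrCl = (140 − 22) × 68.3 / (72 × 0.9) × 0.85 = 8059.4 / 64.80 × 0.85 ≈ 105.7 mL/min
CrCl ≈ 106 mL/min.
yuvasartan: ≥ 50 mL/min → 100% of 300 mg = 300 mg.
xoratinib: ≥ 70 mL/min → 100% of 1500 mg = 1500 mg.
Total = 300 + 1500 = 1800 mg.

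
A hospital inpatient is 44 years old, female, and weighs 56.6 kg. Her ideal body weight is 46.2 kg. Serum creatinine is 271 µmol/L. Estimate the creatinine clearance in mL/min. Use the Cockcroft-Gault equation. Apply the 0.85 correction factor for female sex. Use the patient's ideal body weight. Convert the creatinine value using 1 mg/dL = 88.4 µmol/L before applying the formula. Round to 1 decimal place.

17.1 mL/min

SCr = 271 / 88.4 = 3.066 mg/dL
CrCl = (140 − 44) × 46.2 / (72 × 3.066) × 0.85 = 4435.2 / 220.75 × 0.85 ≈ 17.1 mL/min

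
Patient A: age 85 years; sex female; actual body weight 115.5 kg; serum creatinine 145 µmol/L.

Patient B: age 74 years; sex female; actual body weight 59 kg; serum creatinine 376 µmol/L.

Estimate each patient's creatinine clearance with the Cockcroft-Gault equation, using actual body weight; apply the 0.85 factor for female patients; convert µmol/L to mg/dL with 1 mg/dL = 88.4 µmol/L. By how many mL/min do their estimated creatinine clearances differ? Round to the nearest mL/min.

Patient A: SCr = 145 / 88.4 = 1.64 mg/dL
Patient A: CrCl = (140 − 85) × 115.5 / (72 × 1.64) × 0.85 = 6352.5 / 118.08 × 0.85 ≈ 45.7 mL/min
Patient B: SCr = 376 / 88.4 = 4.253 mg/dL
Patient B: CrCl = (140 − 74) × 59 / (72 × 4.253) × 0.85 = 3894.0 / 306.22 × 0.85 ≈ 10.8 mL/min
|45.7 − 10.8| = 34.9 mL/min

35 mL/min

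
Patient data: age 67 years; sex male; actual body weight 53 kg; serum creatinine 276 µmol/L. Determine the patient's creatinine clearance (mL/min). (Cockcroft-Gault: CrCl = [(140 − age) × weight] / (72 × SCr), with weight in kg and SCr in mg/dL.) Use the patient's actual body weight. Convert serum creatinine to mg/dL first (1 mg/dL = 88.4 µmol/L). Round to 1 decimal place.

17.2 mL/min

SCr = 276 / 88.4 = 3.122 mg/dL
CrCl = (140 − 67) × 53 / (72 × 3.122) = 3869.0 / 224.78 ≈ 17.2 mL/min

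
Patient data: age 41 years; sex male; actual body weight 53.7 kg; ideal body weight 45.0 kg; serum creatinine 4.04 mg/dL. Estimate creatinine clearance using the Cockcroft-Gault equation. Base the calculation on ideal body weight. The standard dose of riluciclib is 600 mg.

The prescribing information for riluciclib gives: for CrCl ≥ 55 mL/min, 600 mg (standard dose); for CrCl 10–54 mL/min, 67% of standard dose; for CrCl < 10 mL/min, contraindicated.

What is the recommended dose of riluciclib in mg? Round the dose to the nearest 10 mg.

CrCl = (140 − 41) × 45 / (72 × 4.04) = 4455.0 / 290.88 ≈ 15.3 mL/min
CrCl ≈ 15 mL/min → bracket 10–54 mL/min.
67% of 600 mg = 402 mg → 400 mg

400 mg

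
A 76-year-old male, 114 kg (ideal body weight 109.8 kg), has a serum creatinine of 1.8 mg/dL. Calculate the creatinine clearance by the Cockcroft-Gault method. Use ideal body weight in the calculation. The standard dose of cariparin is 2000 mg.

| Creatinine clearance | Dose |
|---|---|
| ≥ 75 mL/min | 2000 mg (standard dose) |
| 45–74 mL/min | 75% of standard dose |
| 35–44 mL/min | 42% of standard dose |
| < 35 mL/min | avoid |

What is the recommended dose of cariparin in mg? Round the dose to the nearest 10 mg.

CrCl = (140 − 76) × 109.8 / (72 × 1.8) = 7027.2 / 129.60 ≈ 54.2 mL/min
CrCl ≈ 54 mL/min → bracket 45–74 mL/min.
75% of 2000 mg = 1500 mg

1500 mg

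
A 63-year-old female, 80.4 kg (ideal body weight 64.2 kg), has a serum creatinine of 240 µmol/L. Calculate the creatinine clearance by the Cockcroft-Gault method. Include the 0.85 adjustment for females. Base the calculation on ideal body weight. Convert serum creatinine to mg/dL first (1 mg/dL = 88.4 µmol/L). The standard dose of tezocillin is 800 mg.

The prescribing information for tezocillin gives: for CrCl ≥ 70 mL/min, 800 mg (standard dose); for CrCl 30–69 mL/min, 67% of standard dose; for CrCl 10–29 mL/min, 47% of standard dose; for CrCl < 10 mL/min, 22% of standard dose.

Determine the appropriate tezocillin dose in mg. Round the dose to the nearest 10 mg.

380 mg

SCr = 240 / 88.4 = 2.715 mg/dL
CrCl = (140 − 63) × 64.2 / (72 × 2.715) × 0.85 = 4943.4 / 195.48 × 0.85 ≈ 21.5 mL/min
CrCl ≈ 21 mL/min → bracket 10–29 mL/min.
47% of 800 mg = 376 mg → 380 mg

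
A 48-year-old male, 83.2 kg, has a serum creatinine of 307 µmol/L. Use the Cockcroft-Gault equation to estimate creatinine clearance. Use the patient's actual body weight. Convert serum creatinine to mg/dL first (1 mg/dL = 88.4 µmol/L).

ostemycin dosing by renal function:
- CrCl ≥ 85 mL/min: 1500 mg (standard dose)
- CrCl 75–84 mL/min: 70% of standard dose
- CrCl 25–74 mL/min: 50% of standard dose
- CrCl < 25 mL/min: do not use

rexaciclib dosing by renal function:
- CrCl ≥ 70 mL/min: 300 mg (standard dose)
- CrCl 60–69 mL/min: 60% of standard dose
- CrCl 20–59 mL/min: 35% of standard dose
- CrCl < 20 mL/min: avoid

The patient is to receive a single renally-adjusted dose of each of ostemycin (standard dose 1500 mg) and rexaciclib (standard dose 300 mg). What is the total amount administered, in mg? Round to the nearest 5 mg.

SCr = 307 / 88.4 = 3.473 mg/dL
CrCl = (140 − 48) × 83.2 / (72 × 3.473) = 7654.4 / 250.06 ≈ 30.6 mL/min
CrCl ≈ 31 mL/min.
ostemycin: 25–74 mL/min → 50% of 1500 mg = 750 mg.
rexaciclib: 20–59 mL/min → 35% of 300 mg = 105 mg.
Total = 750 + 105 = 855 mg.

855 mg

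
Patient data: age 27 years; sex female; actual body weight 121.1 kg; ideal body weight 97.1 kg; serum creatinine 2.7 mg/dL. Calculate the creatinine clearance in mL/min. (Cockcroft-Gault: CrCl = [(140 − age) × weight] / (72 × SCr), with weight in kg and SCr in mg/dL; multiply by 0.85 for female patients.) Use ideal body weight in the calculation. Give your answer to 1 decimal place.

CrCl = (140 − 27) × 97.1 / (72 × 2.7) × 0.85 = 10972.3 / 194.40 × 0.85 ≈ 48.0 mL/min

48.0 mL/min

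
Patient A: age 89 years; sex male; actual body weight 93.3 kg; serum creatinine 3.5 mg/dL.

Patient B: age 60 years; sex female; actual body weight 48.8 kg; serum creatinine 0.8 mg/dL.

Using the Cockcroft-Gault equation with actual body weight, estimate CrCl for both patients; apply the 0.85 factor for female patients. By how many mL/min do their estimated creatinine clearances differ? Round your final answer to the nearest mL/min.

39 mL/min

Patient A: CrCl = (140 − 89) × 93.3 / (72 × 3.5) = 4758.3 / 252.00 ≈ 18.9 mL/min
Patient B: CrCl = (140 − 60) × 48.8 / (72 × 0.8) × 0.85 = 3904.0 / 57.60 × 0.85 ≈ 57.6 mL/min
|18.9 − 57.6| = 38.7 mL/min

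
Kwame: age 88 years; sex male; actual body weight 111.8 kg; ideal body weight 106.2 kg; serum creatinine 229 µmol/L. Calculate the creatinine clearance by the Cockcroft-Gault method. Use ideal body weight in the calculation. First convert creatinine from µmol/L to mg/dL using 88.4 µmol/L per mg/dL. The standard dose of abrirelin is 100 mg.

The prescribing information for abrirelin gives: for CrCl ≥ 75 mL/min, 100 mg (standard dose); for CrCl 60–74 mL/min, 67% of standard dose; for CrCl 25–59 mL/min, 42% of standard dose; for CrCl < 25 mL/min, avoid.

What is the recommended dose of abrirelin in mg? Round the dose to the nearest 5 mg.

SCr = 229 / 88.4 = 2.59 mg/dL
CrCl = (140 − 88) × 106.2 / (72 × 2.59) = 5522.4 / 186.48 ≈ 29.6 mL/min
CrCl ≈ 30 mL/min → bracket 25–59 mL/min.
42% of 100 mg = 42 mg → 40 mg

40 mg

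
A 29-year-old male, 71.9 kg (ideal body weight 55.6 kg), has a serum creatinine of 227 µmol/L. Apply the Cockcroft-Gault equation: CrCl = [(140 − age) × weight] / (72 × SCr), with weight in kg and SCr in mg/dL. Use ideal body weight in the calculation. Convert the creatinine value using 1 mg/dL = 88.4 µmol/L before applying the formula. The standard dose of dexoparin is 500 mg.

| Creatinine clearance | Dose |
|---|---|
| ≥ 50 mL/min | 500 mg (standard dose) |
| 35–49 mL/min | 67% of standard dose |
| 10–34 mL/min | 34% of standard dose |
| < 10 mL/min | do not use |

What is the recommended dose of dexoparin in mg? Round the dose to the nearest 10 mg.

170 mg

SCr = 227 / 88.4 = 2.568 mg/dL
CrCl = (140 − 29) × 55.6 / (72 × 2.568) = 6171.6 / 184.90 ≈ 33.4 mL/min
CrCl ≈ 33 mL/min → bracket 10–34 mL/min.
34% of 500 mg = 170 mg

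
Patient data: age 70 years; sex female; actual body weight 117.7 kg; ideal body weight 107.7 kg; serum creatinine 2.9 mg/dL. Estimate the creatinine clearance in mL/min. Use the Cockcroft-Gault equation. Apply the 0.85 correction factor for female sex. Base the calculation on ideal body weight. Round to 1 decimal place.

CrCl = (140 − 70) × 107.7 / (72 × 2.9) × 0.85 = 7539.0 / 208.80 × 0.85 ≈ 30.7 mL/min

30.7 mL/min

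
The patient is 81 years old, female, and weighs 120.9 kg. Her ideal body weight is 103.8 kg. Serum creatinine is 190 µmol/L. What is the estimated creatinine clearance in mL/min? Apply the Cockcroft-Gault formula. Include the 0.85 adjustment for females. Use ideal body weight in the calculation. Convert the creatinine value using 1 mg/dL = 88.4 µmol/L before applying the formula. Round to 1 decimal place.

SCr = 190 / 88.4 = 2.149 mg/dL
CrCl = (140 − 81) × 103.8 / (72 × 2.149) × 0.85 = 6124.2 / 154.73 × 0.85 ≈ 33.6 mL/min

33.6 mL/min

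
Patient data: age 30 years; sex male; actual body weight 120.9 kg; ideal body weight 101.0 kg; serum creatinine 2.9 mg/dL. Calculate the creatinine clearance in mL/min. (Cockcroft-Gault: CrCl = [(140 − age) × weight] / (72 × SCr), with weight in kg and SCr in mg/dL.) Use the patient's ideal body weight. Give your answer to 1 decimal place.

CrCl = (140 − 30) × 101 / (72 × 2.9) = 11110.0 / 208.80 ≈ 53.2 mL/min

53.2 mL/min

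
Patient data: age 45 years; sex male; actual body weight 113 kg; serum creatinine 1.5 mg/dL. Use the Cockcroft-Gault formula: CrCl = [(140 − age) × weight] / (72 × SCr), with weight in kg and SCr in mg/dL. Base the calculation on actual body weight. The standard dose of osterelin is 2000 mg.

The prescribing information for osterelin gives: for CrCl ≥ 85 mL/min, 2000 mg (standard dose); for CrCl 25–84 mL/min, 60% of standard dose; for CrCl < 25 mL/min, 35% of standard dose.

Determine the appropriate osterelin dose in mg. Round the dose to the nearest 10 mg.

2000 mg

CrCl = (140 − 45) × 113 / (72 × 1.5) = 10735.0 / 108.00 ≈ 99.4 mL/min
CrCl ≈ 99 mL/min → bracket ≥ 85 mL/min.
100% of 2000 mg = 2000 mg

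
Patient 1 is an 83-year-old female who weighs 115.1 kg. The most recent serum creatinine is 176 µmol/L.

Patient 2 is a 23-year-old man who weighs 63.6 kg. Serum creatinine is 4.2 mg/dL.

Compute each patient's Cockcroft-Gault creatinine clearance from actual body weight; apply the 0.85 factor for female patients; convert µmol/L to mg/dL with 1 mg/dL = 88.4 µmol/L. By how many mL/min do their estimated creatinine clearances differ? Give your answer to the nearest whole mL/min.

Patient 1: SCr = 176 / 88.4 = 1.991 mg/dL
Patient 1: CrCl = (140 − 83) × 115.1 / (72 × 1.991) × 0.85 = 6560.7 / 143.35 × 0.85 ≈ 38.9 mL/min
Patient 2: CrCl = (140 − 23) × 63.6 / (72 × 4.2) = 7441.2 / 302.40 ≈ 24.6 mL/min
|38.9 − 24.6| = 14.3 mL/min

14 mL/min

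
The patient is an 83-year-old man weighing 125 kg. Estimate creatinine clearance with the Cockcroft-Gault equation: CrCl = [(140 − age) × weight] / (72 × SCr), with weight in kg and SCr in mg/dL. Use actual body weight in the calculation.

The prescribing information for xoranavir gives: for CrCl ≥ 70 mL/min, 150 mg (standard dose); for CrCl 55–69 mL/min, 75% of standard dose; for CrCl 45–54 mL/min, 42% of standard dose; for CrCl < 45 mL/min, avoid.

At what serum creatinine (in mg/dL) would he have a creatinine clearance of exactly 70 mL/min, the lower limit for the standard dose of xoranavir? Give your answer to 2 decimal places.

1.41 mg/dL

Standard dose requires CrCl ≥ 70 mL/min.
Set (140 − 83) × 125 / (72 × SCr) = 70
SCr = (140 − 83) × 125 / (72 × 70) = 1.414 mg/dL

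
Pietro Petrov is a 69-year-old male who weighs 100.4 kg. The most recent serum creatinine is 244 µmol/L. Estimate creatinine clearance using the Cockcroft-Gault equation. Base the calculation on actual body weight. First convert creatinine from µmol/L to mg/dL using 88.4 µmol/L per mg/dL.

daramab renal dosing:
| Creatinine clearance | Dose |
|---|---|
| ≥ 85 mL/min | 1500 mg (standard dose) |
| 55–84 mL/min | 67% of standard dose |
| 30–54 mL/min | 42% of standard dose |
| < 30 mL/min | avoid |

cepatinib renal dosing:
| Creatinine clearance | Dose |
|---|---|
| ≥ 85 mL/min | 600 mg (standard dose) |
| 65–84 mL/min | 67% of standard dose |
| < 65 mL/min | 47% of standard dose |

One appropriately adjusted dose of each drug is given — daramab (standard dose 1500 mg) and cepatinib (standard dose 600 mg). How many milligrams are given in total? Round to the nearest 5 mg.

910 mg

SCr = 244 / 88.4 = 2.76 mg/dL
CrCl = (140 − 69) × 100.4 / (72 × 2.76) = 7128.4 / 198.72 ≈ 35.9 mL/min
CrCl ≈ 36 mL/min.
daramab: 30–54 mL/min → 42% of 1500 mg = 630 mg.
cepatinib: < 65 mL/min → 47% of 600 mg = 282 mg.
Total = 630 + 282 = 912 mg.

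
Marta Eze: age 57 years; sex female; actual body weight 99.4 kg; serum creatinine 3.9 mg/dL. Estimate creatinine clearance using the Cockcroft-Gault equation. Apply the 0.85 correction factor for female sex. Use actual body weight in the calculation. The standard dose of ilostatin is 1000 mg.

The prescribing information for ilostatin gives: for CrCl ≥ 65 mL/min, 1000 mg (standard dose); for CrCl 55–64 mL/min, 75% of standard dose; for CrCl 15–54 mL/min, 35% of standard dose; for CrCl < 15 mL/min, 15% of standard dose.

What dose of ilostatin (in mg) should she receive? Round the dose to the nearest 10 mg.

CrCl = (140 − 57) × 99.4 / (72 × 3.9) × 0.85 = 8250.2 / 280.80 × 0.85 ≈ 25.0 mL/min
CrCl ≈ 25 mL/min → bracket 15–54 mL/min.
35% of 1000 mg = 350 mg

350 mg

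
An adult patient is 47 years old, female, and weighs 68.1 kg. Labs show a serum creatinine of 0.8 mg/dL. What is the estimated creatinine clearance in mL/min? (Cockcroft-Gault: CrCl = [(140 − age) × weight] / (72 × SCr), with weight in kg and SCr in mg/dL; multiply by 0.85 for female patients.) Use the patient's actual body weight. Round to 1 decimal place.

CrCl = (140 − 47) × 68.1 / (72 × 0.8) × 0.85 = 6333.3 / 57.60 × 0.85 ≈ 93.5 mL/min

93.5 mL/min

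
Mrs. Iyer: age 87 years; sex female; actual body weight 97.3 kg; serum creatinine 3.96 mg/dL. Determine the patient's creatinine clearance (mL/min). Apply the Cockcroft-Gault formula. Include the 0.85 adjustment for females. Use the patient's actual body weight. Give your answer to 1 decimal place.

15.4 mL/min

CrCl = (140 − 87) × 97.3 / (72 × 3.96) × 0.85 = 5156.9 / 285.12 × 0.85 ≈ 15.4 mL/min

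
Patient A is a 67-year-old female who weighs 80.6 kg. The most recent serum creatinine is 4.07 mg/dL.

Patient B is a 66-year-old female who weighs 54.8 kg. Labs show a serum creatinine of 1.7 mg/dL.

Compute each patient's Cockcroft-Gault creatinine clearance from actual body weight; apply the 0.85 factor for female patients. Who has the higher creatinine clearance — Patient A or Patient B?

Patient B

Patient A: CrCl = (140 − 67) × 80.6 / (72 × 4.07) × 0.85 = 5883.8 / 293.04 × 0.85 ≈ 17.1 mL/min
Patient B: CrCl = (140 − 66) × 54.8 / (72 × 1.7) × 0.85 = 4055.2 / 122.40 × 0.85 ≈ 28.2 mL/min
17.1 vs 28.2 mL/min → Patient B is higher.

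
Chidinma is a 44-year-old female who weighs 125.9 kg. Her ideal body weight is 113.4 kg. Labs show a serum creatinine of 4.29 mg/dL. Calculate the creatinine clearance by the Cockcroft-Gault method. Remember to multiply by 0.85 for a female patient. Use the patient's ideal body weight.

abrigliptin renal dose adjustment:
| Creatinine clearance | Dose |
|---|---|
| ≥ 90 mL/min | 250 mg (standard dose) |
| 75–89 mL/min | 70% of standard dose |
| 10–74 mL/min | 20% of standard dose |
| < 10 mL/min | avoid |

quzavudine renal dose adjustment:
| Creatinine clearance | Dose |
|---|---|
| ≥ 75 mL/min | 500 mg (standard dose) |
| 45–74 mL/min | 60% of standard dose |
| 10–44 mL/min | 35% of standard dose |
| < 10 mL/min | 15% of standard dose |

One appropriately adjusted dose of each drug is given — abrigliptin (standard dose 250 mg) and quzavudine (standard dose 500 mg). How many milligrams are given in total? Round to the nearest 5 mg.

CrCl = (140 − 44) × 113.4 / (72 × 4.29) × 0.85 = 10886.4 / 308.88 × 0.85 ≈ 30.0 mL/min
CrCl ≈ 30 mL/min.
abrigliptin: 10–74 mL/min → 20% of 250 mg = 50 mg.
quzavudine: 10–44 mL/min → 35% of 500 mg = 175 mg.
Total = 50 + 175 = 225 mg.

225 mg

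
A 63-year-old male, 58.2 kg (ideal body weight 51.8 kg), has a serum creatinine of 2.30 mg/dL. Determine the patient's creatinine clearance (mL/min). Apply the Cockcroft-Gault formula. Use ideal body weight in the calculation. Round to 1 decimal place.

CrCl = (140 − 63) × 51.8 / (72 × 2.3) = 3988.6 / 165.60 ≈ 24.1 mL/min

24.1 mL/min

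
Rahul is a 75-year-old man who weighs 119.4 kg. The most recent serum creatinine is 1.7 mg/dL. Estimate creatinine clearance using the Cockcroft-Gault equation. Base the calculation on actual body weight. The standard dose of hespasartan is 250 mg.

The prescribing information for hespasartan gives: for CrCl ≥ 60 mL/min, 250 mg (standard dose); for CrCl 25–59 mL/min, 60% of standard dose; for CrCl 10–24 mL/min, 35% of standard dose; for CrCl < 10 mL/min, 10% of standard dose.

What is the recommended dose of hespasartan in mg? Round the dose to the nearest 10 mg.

250 mg

CrCl = (140 − 75) × 119.4 / (72 × 1.7) = 7761.0 / 122.40 ≈ 63.4 mL/min
CrCl ≈ 63 mL/min → bracket ≥ 60 mL/min.
100% of 250 mg = 250 mg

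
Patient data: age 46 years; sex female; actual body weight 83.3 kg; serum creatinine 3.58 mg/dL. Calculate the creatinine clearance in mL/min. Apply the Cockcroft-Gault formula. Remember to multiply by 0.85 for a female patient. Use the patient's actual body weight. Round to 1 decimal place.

CrCl = (140 − 46) × 83.3 / (72 × 3.58) × 0.85 = 7830.2 / 257.76 × 0.85 ≈ 25.8 mL/min

25.8 mL/min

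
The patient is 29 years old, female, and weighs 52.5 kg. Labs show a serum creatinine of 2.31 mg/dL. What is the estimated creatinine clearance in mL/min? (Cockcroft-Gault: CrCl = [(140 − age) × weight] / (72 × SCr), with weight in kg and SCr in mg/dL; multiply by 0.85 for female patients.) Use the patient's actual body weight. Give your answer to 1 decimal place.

CrCl = (140 − 29) × 52.5 / (72 × 2.31) × 0.85 = 5827.5 / 166.32 × 0.85 ≈ 29.8 mL/min

29.8 mL/min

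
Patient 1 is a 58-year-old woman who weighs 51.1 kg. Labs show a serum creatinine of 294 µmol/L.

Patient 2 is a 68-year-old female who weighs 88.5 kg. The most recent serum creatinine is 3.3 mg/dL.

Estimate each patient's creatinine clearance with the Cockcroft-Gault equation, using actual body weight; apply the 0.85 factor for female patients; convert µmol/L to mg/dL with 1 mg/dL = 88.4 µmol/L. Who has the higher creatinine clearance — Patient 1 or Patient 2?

Patient 1: SCr = 294 / 88.4 = 3.326 mg/dL
Patient 1: CrCl = (140 − 58) × 51.1 / (72 × 3.326) × 0.85 = 4190.2 / 239.47 × 0.85 ≈ 14.9 mL/min
Patient 2: CrCl = (140 − 68) × 88.5 / (72 × 3.3) × 0.85 = 6372.0 / 237.60 × 0.85 ≈ 22.8 mL/min
14.9 vs 22.8 mL/min → Patient 2 is higher.

Patient 2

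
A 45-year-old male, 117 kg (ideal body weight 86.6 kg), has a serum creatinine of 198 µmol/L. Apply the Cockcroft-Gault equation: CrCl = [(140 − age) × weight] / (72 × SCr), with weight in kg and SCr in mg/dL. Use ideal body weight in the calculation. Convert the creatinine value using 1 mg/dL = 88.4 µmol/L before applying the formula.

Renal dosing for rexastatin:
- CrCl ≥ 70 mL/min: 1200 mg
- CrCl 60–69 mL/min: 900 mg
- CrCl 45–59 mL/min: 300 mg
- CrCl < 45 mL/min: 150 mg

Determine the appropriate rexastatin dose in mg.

SCr = 198 / 88.4 = 2.24 mg/dL
CrCl = (140 − 45) × 86.6 / (72 × 2.24) = 8227.0 / 161.28 ≈ 51.0 mL/min
CrCl ≈ 51 mL/min → bracket 45–59 mL/min.
Dose for this bracket: 300 mg.

300 mg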